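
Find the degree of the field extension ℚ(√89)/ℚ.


√89 has minimal polynomial x² - 89 (irreducible over ℚ since 89 is squarefree)

[ℚ(√89)/ℚ] = 2


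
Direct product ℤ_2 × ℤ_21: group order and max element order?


|ℤ_2 × ℤ_21| = 2 × 21 = 42
Max element order = lcm(2,21) = 42
Cyclic? Yes (gcd=1)

|ℤ_2×ℤ_21| = 42, max element order = 42


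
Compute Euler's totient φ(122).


Factor n: 122 = 2 × 61
φ(n) = n · ∏(1 - 1/p) over distinct primes p | n
φ(122) = 122 · (1 - 1/2) · (1 - 1/61) = 60

φ(122) = 60


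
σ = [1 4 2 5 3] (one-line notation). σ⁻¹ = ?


To find σ⁻¹, swap domain and range:
σ(1) = 1 → σ⁻¹(1) = 1
σ(2) = 4 → σ⁻¹(4) = 2
σ(3) = 2 → σ⁻¹(2) = 3
σ(4) = 5 → σ⁻¹(5) = 4
σ(5) = 3 → σ⁻¹(3) = 5

σ⁻¹ = [1 3 5 2 4]


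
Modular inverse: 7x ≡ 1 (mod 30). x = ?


Use the extended Euclidean algorithm to write 1 = 7·s + 30·t; then s mod 30 is the inverse.
Euclidean algorithm:
  7 = 0·30 + 7
  30 = 4·7 + 2
  7 = 3·2 + 1
  2 = 2·1 + 0
gcd(7,30) = 1
Back-substitution gives: 7·(13) + 30·(-3) = 1
So 7⁻¹ ≡ 13 ≡ 13 (mod 30)
Check: 7 × 13 = 91 ≡ 1 (mod 30) ✓

7⁻¹ ≡ 13 (mod 30)


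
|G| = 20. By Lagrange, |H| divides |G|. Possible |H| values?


Lagrange's theorem: |H| divides |G|
|G| = 20
Divisors of 20: 1, 2, 4, 5, 10, 20

Possible subgroup orders: {1, 2, 4, 5, 10, 20}


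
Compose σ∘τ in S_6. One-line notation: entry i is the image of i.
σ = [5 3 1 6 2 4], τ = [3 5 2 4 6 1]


σ∘τ: apply τ first, then σ
1 →τ 3 →σ 1
2 →τ 5 →σ 2
3 →τ 2 →σ 3
4 →τ 4 →σ 6
5 →τ 6 →σ 4
6 →τ 1 →σ 5

σ∘τ = [1 2 3 6 4 5]


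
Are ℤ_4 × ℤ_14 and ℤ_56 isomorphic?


Comparing ℤ_4 × ℤ_14 and ℤ_56:
gcd(4,14) = 2 ≠ 1. Max element order in ℤ_4×ℤ_14 is lcm(4,14) = 28 < 56, so it has no element of order 56

No, ℤ_4 × ℤ_14 ≇ ℤ_56


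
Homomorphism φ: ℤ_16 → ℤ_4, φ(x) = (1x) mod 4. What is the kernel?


Kernel = preimage of identity
ker(φ) = {x ∈ ℤ_16 : 1x ≡ 0 (mod 4)}. Since 4 | 16, φ is well-defined. The kernel is the cyclic subgroup ⟨4⟩ of ℤ_16 (order 4), i.e. {0, 4, 8, 12}

ker(φ) = {0, 4, 8, 12}


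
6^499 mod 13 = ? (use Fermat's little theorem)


Fermat's little theorem: if p is prime and gcd(a,p)=1, then a^(p-1) ≡ 1 (mod p)
p = 13 is prime, gcd(6,13) = 1
Reduce exponent: 499 mod 12 = 7
So 6^499 ≡ 6^7 (mod 13)
6^7 mod 13 = 7

6^499 ≡ 7 (mod 13)


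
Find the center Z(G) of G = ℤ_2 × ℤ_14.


Z(G) = {g ∈ G | gx = xg for all x ∈ G}
Direct product of abelian groups is abelian, so Z(G) = G

Z(ℤ_2 × ℤ_14) = ℤ_2 × ℤ_14


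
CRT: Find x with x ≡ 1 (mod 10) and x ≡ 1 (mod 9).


m₁ = 10, m₂ = 9, gcd = 1, so CRT applies. M = m₁·m₂ = 90
Let M₁ = M/m₁ = 9, M₂ = M/m₂ = 10
Find y₁ ≡ M₁⁻¹ (mod m₁): 9⁻¹ ≡ 9 (mod 10)
Find y₂ ≡ M₂⁻¹ (mod m₂): 10⁻¹ ≡ 1 (mod 9)
x = a₁·M₁·y₁ + a₂·M₂·y₂ = 1·9·9 + 1·10·1 = 91
Reduce mod 90: x ≡ 1
Check: 1 mod 10 = 1 ✓, 1 mod 9 = 1 ✓

x ≡ 1 (mod 90)


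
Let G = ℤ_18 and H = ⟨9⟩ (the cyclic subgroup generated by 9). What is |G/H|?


|⟨9⟩| = n / gcd(9, 18) = 18 / 9 = 2
H is normal (ℤ_18 is abelian).
|G/H| = |G| / |H| = 18 / 2 = 9

|G/H| = 9


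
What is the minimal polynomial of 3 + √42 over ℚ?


Let α = 3 + √42. Then α - 3 = √42, so (α - 3)² = 42, giving α² - 6α - 33 = 0. Degree 2 and α ∉ ℚ, so this is the minimal polynomial.

Minimal polynomial: x² - 6x - 33


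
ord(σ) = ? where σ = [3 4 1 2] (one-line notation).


Cycle decomposition: (1 3) (2 4)
Cycle lengths: 2, 2
Order = lcm(2, 2) = 2

ord(σ) = 2


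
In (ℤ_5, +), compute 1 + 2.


Operation: addition mod 5
1 + 2 = (a + b) mod 5 with a = 1, b = 2

1 + 2 = 3


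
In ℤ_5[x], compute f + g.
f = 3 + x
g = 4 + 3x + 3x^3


Add coefficients mod 5:
x^0: 3 + 4 = 2 (mod 5)
x^1: 1 + 3 = 4 (mod 5)
x^2: 0 + 0 = 0 (mod 5)
x^3: 0 + 3 = 3 (mod 5)
Result: 2 + 4x + 3x^3

f + g = 2 + 4x + 3x^3


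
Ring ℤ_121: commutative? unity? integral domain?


ℤ_121 is a commutative ring with unity 1; 121 = 11×11 is composite, so 11·11 ≡ 0 gives zero divisors (not an integral domain)
Commutative: Yes
Integral domain: No
Has unity: Yes

ℤ_121: Commutative=Yes, Unity=Yes


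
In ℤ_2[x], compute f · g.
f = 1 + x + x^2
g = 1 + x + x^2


Expand and collect like terms; reduce coefficients mod 2:
x^0: 1·1 = 1 ≡ 1 (mod 2)
x^1: 1·1 + 1·1 = 2 ≡ 0 (mod 2)
x^2: 1·1 + 1·1 + 1·1 = 3 ≡ 1 (mod 2)
x^3: 1·1 + 1·1 = 2 ≡ 0 (mod 2)
x^4: 1·1 = 1 ≡ 1 (mod 2)
Result: 1 + x^2 + x^4

f · g = 1 + x^2 + x^4


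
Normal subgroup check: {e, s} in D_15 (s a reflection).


H = {e, s} in D_15 (s a reflection)
r·s·r⁻¹ = sr⁻² ≠ s for n ≥ 3, so {e, s} is not closed under conjugation

No, not a normal subgroup


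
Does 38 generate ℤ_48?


g generates ℤ_n iff gcd(g, n) = 1
gcd(38, 48) = 2
Since gcd = 2 ≠ 1, ⟨38⟩ has order 24 < 48, so 38 is not a generator.

No, 38 does not generate ℤ_48


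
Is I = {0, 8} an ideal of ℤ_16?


Check ideal conditions for I = {0, 8} in ℤ_16:
(1) I is an additive subgroup? Yes
(2) For r ∈ ℤ_16 and a ∈ I: r·a ∈ I? Yes

Yes, I is an ideal of ℤ_16


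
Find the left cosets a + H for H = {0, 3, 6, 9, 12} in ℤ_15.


H = {0, 3, 6, 9, 12}, |H| = 5
Number of cosets = |G|/|H| = 15/5 = 3
0 + H = {0, 3, 6, 9, 12}
1 + H = {1, 4, 7, 10, 13}
2 + H = {2, 5, 8, 11, 14}

Cosets: 0+H={0,3,6,9,12}; 1+H={1,4,7,10,13}; 2+H={2,5,8,11,14}


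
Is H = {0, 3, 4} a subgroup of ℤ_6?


Subgroup test for H = {0, 3, 4} in (ℤ_6, +):
(1) 0 ∈ H? Yes
(2) Closure: for all a,b ∈ H, (a+b) mod 6 ∈ H? No  [counterexample: 3 + 4 = 1 ∉ H]
(3) Inverses: for all a ∈ H, -a mod 6 ∈ H? No

No, H is not a subgroup of ℤ_6


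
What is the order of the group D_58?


|D_n| = 2n (n rotations and n reflections)
|D_58| = 2×58 = 116

|D_58| = 116


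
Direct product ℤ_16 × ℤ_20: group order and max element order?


|ℤ_16 × ℤ_20| = 16 × 20 = 320
Max element order = lcm(16,20) = 80
Cyclic? No (gcd=4)

|ℤ_16×ℤ_20| = 320, max element order = 80


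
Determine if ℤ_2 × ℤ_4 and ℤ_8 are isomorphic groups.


Comparing ℤ_2 × ℤ_4 and ℤ_8:
gcd(2,4) = 2 ≠ 1. Max element order in ℤ_2×ℤ_4 is lcm(2,4) = 4 < 8, so it has no element of order 8

No, ℤ_2 × ℤ_4 ≇ ℤ_8


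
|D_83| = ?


|D_n| = 2n (n rotations and n reflections)
|D_83| = 2×83 = 166

|D_83| = 166


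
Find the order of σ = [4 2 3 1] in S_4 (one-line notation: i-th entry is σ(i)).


Cycle decomposition: (1 4)
Cycle lengths: 2
Order = lcm(2) = 2

ord(σ) = 2


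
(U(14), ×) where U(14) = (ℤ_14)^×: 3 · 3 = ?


Operation: multiplication mod 14
3 · 3 = (a × b) mod 14 with a = 3, b = 3

3 · 3 = 9


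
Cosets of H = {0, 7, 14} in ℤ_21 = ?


H = {0, 7, 14}, |H| = 3
Number of cosets = |G|/|H| = 21/3 = 7
0 + H = {0, 7, 14}
1 + H = {1, 8, 15}
2 + H = {2, 9, 16}
3 + H = {3, 10, 17}
4 + H = {4, 11, 18}
5 + H = {5, 12, 19}
6 + H = {6, 13, 20}

Cosets: 0+H={0,7,14}; 1+H={1,8,15}; 2+H={2,9,16}; 3+H={3,10,17}; 4+H={4,11,18}; 5+H={5,12,19}; 6+H={6,13,20}


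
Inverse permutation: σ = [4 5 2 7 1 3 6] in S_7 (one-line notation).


To find σ⁻¹, swap domain and range:
σ(1) = 4 → σ⁻¹(4) = 1
σ(2) = 5 → σ⁻¹(5) = 2
σ(3) = 2 → σ⁻¹(2) = 3
σ(4) = 7 → σ⁻¹(7) = 4
σ(5) = 1 → σ⁻¹(1) = 5
σ(6) = 3 → σ⁻¹(3) = 6
σ(7) = 6 → σ⁻¹(6) = 7

σ⁻¹ = [5 3 6 1 2 7 4]


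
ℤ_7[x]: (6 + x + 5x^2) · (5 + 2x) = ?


Expand and collect like terms; reduce coefficients mod 7:
x^0: 6·5 = 30 ≡ 2 (mod 7)
x^1: 6·2 + 1·5 = 17 ≡ 3 (mod 7)
x^2: 1·2 + 5·5 = 27 ≡ 6 (mod 7)
x^3: 5·2 = 10 ≡ 3 (mod 7)
Result: 2 + 3x + 6x^2 + 3x^3

f · g = 2 + 3x + 6x^2 + 3x^3


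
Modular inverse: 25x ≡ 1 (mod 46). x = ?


Use the extended Euclidean algorithm to write 1 = 25·s + 46·t; then s mod 46 is the inverse.
Euclidean algorithm:
  25 = 0·46 + 25
  46 = 1·25 + 21
  25 = 1·21 + 4
  21 = 5·4 + 1
  4 = 4·1 + 0
gcd(25,46) = 1
Back-substitution gives: 25·(-11) + 46·(6) = 1
So 25⁻¹ ≡ -11 ≡ 35 (mod 46)
Check: 25 × 35 = 875 ≡ 1 (mod 46) ✓

25⁻¹ ≡ 35 (mod 46)


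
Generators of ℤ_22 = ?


g generates ℤ_n iff gcd(g,n) = 1
Prime factors of 22: 2, 11
Generators are g ∈ {1,...,21} not divisible by any of these primes.
Generators: {1, 3, 5, 7, 9, 13, 15, 17, 19, 21}
Number of generators = φ(22) = 10

Generators of ℤ_22 = {1, 3, 5, 7, 9, 13, 15, 17, 19, 21}


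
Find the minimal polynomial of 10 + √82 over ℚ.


Let α = 10 + √82. Then α - 10 = √82, so (α - 10)² = 82, giving α² - 20α + 18 = 0. Degree 2 and α ∉ ℚ, so this is the minimal polynomial.

Minimal polynomial: x² - 20x + 18


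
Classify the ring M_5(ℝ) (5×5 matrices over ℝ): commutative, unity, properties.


Matrix multiplication is non-commutative for n ≥ 2; the identity matrix I is the unity; singular matrices give zero divisors, so not an integral domain
Commutative: No
Integral domain: No
Has unity: Yes

M_5(ℝ) (5×5 matrices over ℝ): Commutative=No, Unity=Yes


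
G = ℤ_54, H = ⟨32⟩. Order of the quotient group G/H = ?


|⟨32⟩| = n / gcd(32, 54) = 54 / 2 = 27
H is normal (ℤ_54 is abelian).
|G/H| = |G| / |H| = 54 / 27 = 2

|G/H| = 2


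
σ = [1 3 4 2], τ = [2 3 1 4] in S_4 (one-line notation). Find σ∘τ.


σ∘τ: apply τ first, then σ
1 →τ 2 →σ 3
2 →τ 3 →σ 4
3 →τ 1 →σ 1
4 →τ 4 →σ 2

σ∘τ = [3 4 1 2]


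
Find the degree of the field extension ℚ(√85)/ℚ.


√85 has minimal polynomial x² - 85 (irreducible over ℚ since 85 is squarefree)

[ℚ(√85)/ℚ] = 2


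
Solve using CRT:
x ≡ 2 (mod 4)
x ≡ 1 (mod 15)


m₁ = 4, m₂ = 15, gcd = 1, so CRT applies. M = m₁·m₂ = 60
Let M₁ = M/m₁ = 15, M₂ = M/m₂ = 4
Find y₁ ≡ M₁⁻¹ (mod m₁): 15⁻¹ ≡ 3 (mod 4)
Find y₂ ≡ M₂⁻¹ (mod m₂): 4⁻¹ ≡ 4 (mod 15)
x = a₁·M₁·y₁ + a₂·M₂·y₂ = 2·15·3 + 1·4·4 = 106
Reduce mod 60: x ≡ 46
Check: 46 mod 4 = 2 ✓, 46 mod 15 = 1 ✓

x ≡ 46 (mod 60)


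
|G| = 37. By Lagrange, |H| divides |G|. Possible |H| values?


Lagrange's theorem: |H| divides |G|
|G| = 37
Divisors of 37: 1, 37

Possible subgroup orders: {1, 37}


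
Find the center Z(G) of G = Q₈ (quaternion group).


Z(G) = {g ∈ G | gx = xg for all x ∈ G}
In Q₈ = {±1, ±i, ±j, ±k}, only ±1 commute with every element

Z(Q₈ (quaternion group)) = {1, -1}


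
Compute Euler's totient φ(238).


Factor n: 238 = 2 × 7 × 17
φ(n) = n · ∏(1 - 1/p) over distinct primes p | n
φ(238) = 238 · (1 - 1/2) · (1 - 1/7) · (1 - 1/17) = 96

φ(238) = 96


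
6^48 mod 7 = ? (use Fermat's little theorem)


Fermat's little theorem: if p is prime and gcd(a,p)=1, then a^(p-1) ≡ 1 (mod p)
p = 7 is prime, gcd(6,7) = 1
Reduce exponent: 48 mod 6 = 0
So 6^48 ≡ 6^0 (mod 7)
6^0 = 1

6^48 ≡ 1 (mod 7)


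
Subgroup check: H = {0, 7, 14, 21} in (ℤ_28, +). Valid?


Subgroup test for H = {0, 7, 14, 21} in (ℤ_28, +):
(1) 0 ∈ H? Yes
(2) Closure: for all a,b ∈ H, (a+b) mod 28 ∈ H? Yes
(3) Inverses: for all a ∈ H, -a mod 28 ∈ H? Yes

Yes, H is a subgroup of ℤ_28


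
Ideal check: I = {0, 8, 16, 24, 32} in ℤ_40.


Check ideal conditions for I = {0, 8, 16, 24, 32} in ℤ_40:
(1) I is an additive subgroup? Yes
(2) For r ∈ ℤ_40 and a ∈ I: r·a ∈ I? Yes

Yes, I is an ideal of ℤ_40


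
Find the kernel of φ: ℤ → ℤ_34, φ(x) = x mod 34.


Kernel = preimage of identity
ker(φ) = {x ∈ ℤ : x ≡ 0 (mod 34)} = 34ℤ = {0, ±34, ±68, ...}

ker(φ) = 34ℤ


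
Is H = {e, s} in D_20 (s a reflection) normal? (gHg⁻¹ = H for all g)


H = {e, s} in D_20 (s a reflection)
r·s·r⁻¹ = sr⁻² ≠ s for n ≥ 3, so {e, s} is not closed under conjugation

No, not a normal subgroup


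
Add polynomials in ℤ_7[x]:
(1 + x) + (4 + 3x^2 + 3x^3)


Add coefficients mod 7:
x^0: 1 + 4 = 5 (mod 7)
x^1: 1 + 0 = 1 (mod 7)
x^2: 0 + 3 = 3 (mod 7)
x^3: 0 + 3 = 3 (mod 7)
Result: 5 + x + 3x^2 + 3x^3

f + g = 5 + x + 3x^2 + 3x^3


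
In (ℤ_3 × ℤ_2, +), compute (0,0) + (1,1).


Operation: componentwise addition mod (3, 2)
(0,0) + (1,1) = ((a₁+b₁) mod 3, (a₂+b₂) mod 2) with a = (0,0), b = (1,1)

(0,0) + (1,1) = (1,1)


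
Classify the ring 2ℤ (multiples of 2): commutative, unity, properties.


2ℤ is a commutative ring under +,× but has no multiplicative identity (1 ∉ 2ℤ); it has no zero divisors, but without unity it is not an integral domain
Commutative: Yes
Integral domain: No
Has unity: No

2ℤ (multiples of 2): Commutative=Yes, Unity=No


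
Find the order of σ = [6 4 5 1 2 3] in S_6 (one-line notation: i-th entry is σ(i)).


Cycle decomposition: (1 6 3 5 2 4)
Cycle lengths: 6
Order = lcm(6) = 6

ord(σ) = 6


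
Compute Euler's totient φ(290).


Factor n: 290 = 2 × 5 × 29
φ(n) = n · ∏(1 - 1/p) over distinct primes p | n
φ(290) = 290 · (1 - 1/2) · (1 - 1/5) · (1 - 1/29) = 112

φ(290) = 112


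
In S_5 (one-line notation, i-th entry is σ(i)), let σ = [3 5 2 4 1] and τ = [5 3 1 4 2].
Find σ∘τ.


σ∘τ: apply τ first, then σ
1 →τ 5 →σ 1
2 →τ 3 →σ 2
3 →τ 1 →σ 3
4 →τ 4 →σ 4
5 →τ 2 →σ 5

σ∘τ = [1 2 3 4 5]


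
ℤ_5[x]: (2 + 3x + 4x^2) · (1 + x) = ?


Expand and collect like terms; reduce coefficients mod 5:
x^0: 2·1 = 2 ≡ 2 (mod 5)
x^1: 2·1 + 3·1 = 5 ≡ 0 (mod 5)
x^2: 3·1 + 4·1 = 7 ≡ 2 (mod 5)
x^3: 4·1 = 4 ≡ 4 (mod 5)
Result: 2 + 2x^2 + 4x^3

f · g = 2 + 2x^2 + 4x^3


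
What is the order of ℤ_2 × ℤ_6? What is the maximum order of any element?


|ℤ_2 × ℤ_6| = 2 × 6 = 12
Max element order = lcm(2,6) = 6
Cyclic? No (gcd=2)

|ℤ_2×ℤ_6| = 12, max element order = 6


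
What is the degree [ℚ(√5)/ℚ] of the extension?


√5 has minimal polynomial x² - 5 (irreducible over ℚ since 5 is squarefree)

[ℚ(√5)/ℚ] = 2


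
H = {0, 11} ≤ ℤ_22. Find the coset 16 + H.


16 + H = {16 + h (mod 22) : h ∈ H}
16+0=16, 16+11=5
16 + H = {5, 16} = 5 + H

16 + H = {5, 16}


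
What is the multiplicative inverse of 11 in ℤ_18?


Use the extended Euclidean algorithm to write 1 = 11·s + 18·t; then s mod 18 is the inverse.
Euclidean algorithm:
  11 = 0·18 + 11
  18 = 1·11 + 7
  11 = 1·7 + 4
  7 = 1·4 + 3
  4 = 1·3 + 1
  3 = 3·1 + 0
gcd(11,18) = 1
Back-substitution gives: 11·(5) + 18·(-3) = 1
So 11⁻¹ ≡ 5 ≡ 5 (mod 18)
Check: 11 × 5 = 55 ≡ 1 (mod 18) ✓

11⁻¹ ≡ 5 (mod 18)


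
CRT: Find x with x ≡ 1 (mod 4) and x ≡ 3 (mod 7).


m₁ = 4, m₂ = 7, gcd = 1, so CRT applies. M = m₁·m₂ = 28
Let M₁ = M/m₁ = 7, M₂ = M/m₂ = 4
Find y₁ ≡ M₁⁻¹ (mod m₁): 7⁻¹ ≡ 3 (mod 4)
Find y₂ ≡ M₂⁻¹ (mod m₂): 4⁻¹ ≡ 2 (mod 7)
x = a₁·M₁·y₁ + a₂·M₂·y₂ = 1·7·3 + 3·4·2 = 45
Reduce mod 28: x ≡ 17
Check: 17 mod 4 = 1 ✓, 17 mod 7 = 3 ✓

x ≡ 17 (mod 28)


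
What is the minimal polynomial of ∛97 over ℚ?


∛97 satisfies x³ - 97 = 0, irreducible over ℚ (no rational root; 97 is not a perfect cube)

Minimal polynomial: x³ - 97


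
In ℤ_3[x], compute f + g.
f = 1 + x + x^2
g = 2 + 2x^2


Add coefficients mod 3:
x^0: 1 + 2 = 0 (mod 3)
x^1: 1 + 0 = 1 (mod 3)
x^2: 1 + 2 = 0 (mod 3)
Result: x

f + g = x


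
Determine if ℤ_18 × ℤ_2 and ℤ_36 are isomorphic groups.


Comparing ℤ_18 × ℤ_2 and ℤ_36:
gcd(18,2) = 2 ≠ 1. Max element order in ℤ_18×ℤ_2 is lcm(18,2) = 18 < 36, so it has no element of order 36

No, ℤ_18 × ℤ_2 ≇ ℤ_36


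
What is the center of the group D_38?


Z(G) = {g ∈ G | gx = xg for all x ∈ G}
For even n, Z(D_n) = {e, r^(n/2)}: the 180° rotation r^19 commutes with every reflection and rotation

Z(D_38) = {e, r^19}


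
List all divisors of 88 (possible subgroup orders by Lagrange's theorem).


Lagrange's theorem: |H| divides |G|
|G| = 88
Divisors of 88: 1, 2, 4, 8, 11, 22, 44, 88

Possible subgroup orders: {1, 2, 4, 8, 11, 22, 44, 88}


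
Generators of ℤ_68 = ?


g generates ℤ_n iff gcd(g,n) = 1
Prime factors of 68: 2, 17
Generators are g ∈ {1,...,67} not divisible by any of these primes.
Generators: {1, 3, 5, 7, 9, 11, 13, 15, 19, 21, 23, 25, 27, 29, 31, 33, 35, 37, 39, 41, 43, 45, 47, 49, 53, 55, 57, 59, 61, 63, 65, 67}
Number of generators = φ(68) = 32

Generators of ℤ_68 = {1, 3, 5, 7, 9, 11, 13, 15, 19, 21, 23, 25, 27, 29, 31, 33, 35, 37, 39, 41, 43, 45, 47, 49, 53, 55, 57, 59, 61, 63, 65, 67}


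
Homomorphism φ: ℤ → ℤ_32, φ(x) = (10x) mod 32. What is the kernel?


Kernel = preimage of identity
ker(φ) = {x ∈ ℤ : 10x ≡ 0 (mod 32)}. gcd(10,32) = 2, so 10x ≡ 0 (mod 32) ⟺ x ≡ 0 (mod 32/2 = 16). Hence ker(φ) = 16ℤ

ker(φ) = 16ℤ


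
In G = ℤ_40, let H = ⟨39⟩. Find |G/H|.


|⟨39⟩| = n / gcd(39, 40) = 40 / 1 = 40
H is normal (ℤ_40 is abelian).
|G/H| = |G| / |H| = 40 / 40 = 1

|G/H| = 1


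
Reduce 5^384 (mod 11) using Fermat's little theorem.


Fermat's little theorem: if p is prime and gcd(a,p)=1, then a^(p-1) ≡ 1 (mod p)
p = 11 is prime, gcd(5,11) = 1
Reduce exponent: 384 mod 10 = 4
So 5^384 ≡ 5^4 (mod 11)
5^4 mod 11 = 9

5^384 ≡ 9 (mod 11)


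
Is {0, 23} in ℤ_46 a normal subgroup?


H = {0, 23} in ℤ_46
ℤ_46 is abelian; every subgroup of an abelian group is normal

Yes, normal subgroup


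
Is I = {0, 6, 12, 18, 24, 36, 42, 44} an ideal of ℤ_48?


Check ideal conditions for I = {0, 6, 12, 18, 24, 36, 42, 44} in ℤ_48:
(1) I is an additive subgroup? No
(2) For r ∈ ℤ_48 and a ∈ I: r·a ∈ I? No  [counterexample: r=2, a=44, r·a mod 48 = 40 ∉ I]

No, I is not an ideal of ℤ_48


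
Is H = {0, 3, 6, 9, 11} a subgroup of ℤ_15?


Subgroup test for H = {0, 3, 6, 9, 11} in (ℤ_15, +):
(1) 0 ∈ H? Yes
(2) Closure: for all a,b ∈ H, (a+b) mod 15 ∈ H? No  [counterexample: 3 + 9 = 12 ∉ H]
(3) Inverses: for all a ∈ H, -a mod 15 ∈ H? No

No, H is not a subgroup of ℤ_15


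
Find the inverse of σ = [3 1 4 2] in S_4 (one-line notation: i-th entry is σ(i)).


To find σ⁻¹, swap domain and range:
σ(1) = 3 → σ⁻¹(3) = 1
σ(2) = 1 → σ⁻¹(1) = 2
σ(3) = 4 → σ⁻¹(4) = 3
σ(4) = 2 → σ⁻¹(2) = 4

σ⁻¹ = [2 4 1 3]


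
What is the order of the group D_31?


|D_n| = 2n (n rotations and n reflections)
|D_31| = 2×31 = 62

|D_31| = 62


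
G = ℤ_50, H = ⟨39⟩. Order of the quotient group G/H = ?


|⟨39⟩| = n / gcd(39, 50) = 50 / 1 = 50
H is normal (ℤ_50 is abelian).
|G/H| = |G| / |H| = 50 / 50 = 1

|G/H| = 1


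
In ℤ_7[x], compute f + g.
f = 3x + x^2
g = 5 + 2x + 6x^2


Add coefficients mod 7:
x^0: 0 + 5 = 5 (mod 7)
x^1: 3 + 2 = 5 (mod 7)
x^2: 1 + 6 = 0 (mod 7)
Result: 5 + 5x

f + g = 5 + 5x


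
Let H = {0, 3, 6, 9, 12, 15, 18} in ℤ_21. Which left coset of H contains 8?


8 + H = {8 + h (mod 21) : h ∈ H}
8+0=8, 8+3=11, 8+6=14, 8+9=17, 8+12=20, 8+15=2, 8+18=5
8 + H = {2, 5, 8, 11, 14, 17, 20} = 2 + H

8 + H = {2, 5, 8, 11, 14, 17, 20}


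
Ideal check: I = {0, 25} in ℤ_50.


Check ideal conditions for I = {0, 25} in ℤ_50:
(1) I is an additive subgroup? Yes
(2) For r ∈ ℤ_50 and a ∈ I: r·a ∈ I? Yes

Yes, I is an ideal of ℤ_50


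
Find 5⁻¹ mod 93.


Use the extended Euclidean algorithm to write 1 = 5·s + 93·t; then s mod 93 is the inverse.
Euclidean algorithm:
  5 = 0·93 + 5
  93 = 18·5 + 3
  5 = 1·3 + 2
  3 = 1·2 + 1
  2 = 2·1 + 0
gcd(5,93) = 1
Back-substitution gives: 5·(-37) + 93·(2) = 1
So 5⁻¹ ≡ -37 ≡ 56 (mod 93)
Check: 5 × 56 = 280 ≡ 1 (mod 93) ✓

5⁻¹ ≡ 56 (mod 93)


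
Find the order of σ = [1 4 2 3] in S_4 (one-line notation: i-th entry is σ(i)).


Cycle decomposition: (2 4 3)
Cycle lengths: 3
Order = lcm(3) = 3

ord(σ) = 3


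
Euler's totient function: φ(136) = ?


Factor n: 136 = 2^3 × 17
φ(n) = n · ∏(1 - 1/p) over distinct primes p | n
φ(136) = 136 · (1 - 1/2) · (1 - 1/17) = 64

φ(136) = 64


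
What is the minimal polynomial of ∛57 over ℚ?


∛57 satisfies x³ - 57 = 0, irreducible over ℚ (no rational root; 57 is not a perfect cube)

Minimal polynomial: x³ - 57


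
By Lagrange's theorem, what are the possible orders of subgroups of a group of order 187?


Lagrange's theorem: |H| divides |G|
|G| = 187
Divisors of 187: 1, 11, 17, 187

Possible subgroup orders: {1, 11, 17, 187}


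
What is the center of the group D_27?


Z(G) = {g ∈ G | gx = xg for all x ∈ G}
For odd n, Z(D_n) = {e}: no nontrivial rotation commutes with all reflections

Z(D_27) = {e}


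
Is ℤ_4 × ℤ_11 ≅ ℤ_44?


Comparing ℤ_4 × ℤ_11 and ℤ_44:
gcd(4,11) = 1, so ℤ_4 × ℤ_11 ≅ ℤ_44 (CRT)

Yes, ℤ_4 × ℤ_11 ≅ ℤ_44


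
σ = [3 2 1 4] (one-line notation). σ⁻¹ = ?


To find σ⁻¹, swap domain and range:
σ(1) = 3 → σ⁻¹(3) = 1
σ(2) = 2 → σ⁻¹(2) = 2
σ(3) = 1 → σ⁻¹(1) = 3
σ(4) = 4 → σ⁻¹(4) = 4

σ⁻¹ = [3 2 1 4]


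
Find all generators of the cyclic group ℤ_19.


g generates ℤ_n iff gcd(g,n) = 1
Prime factors of 19: 19
Generators are g ∈ {1,...,18} not divisible by any of these primes.
Generators: {1, 2, 3, 4, 5, 6, 7, 8, 9, 10, 11, 12, 13, 14, 15, 16, 17, 18}
Number of generators = φ(19) = 18

Generators of ℤ_19 = {1, 2, 3, 4, 5, 6, 7, 8, 9, 10, 11, 12, 13, 14, 15, 16, 17, 18}


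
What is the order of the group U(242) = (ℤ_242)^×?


U(n) is the group of units mod n; |U(n)| = φ(n)
|U(242)| = φ(242) = 110

|U(242) = (ℤ_242)^×| = 110


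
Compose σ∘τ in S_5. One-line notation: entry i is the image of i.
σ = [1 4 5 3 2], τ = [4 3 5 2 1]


σ∘τ: apply τ first, then σ
1 →τ 4 →σ 3
2 →τ 3 →σ 5
3 →τ 5 →σ 2
4 →τ 2 →σ 4
5 →τ 1 →σ 1

σ∘τ = [3 5 2 4 1]


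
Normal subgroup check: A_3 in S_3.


H = A_3 in S_3
A_3 has index 2 in S_3, and every subgroup of index 2 is normal

Yes, normal subgroup


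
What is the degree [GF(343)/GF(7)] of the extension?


GF(343) = GF(7^3), so the extension degree is 3

[GF(343)/GF(7)] = 3


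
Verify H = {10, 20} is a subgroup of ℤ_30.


Subgroup test for H = {10, 20} in (ℤ_30, +):
(1) 0 ∈ H? No
(2) Closure: for all a,b ∈ H, (a+b) mod 30 ∈ H? No  [counterexample: 10 + 20 = 0 ∉ H]
(3) Inverses: for all a ∈ H, -a mod 30 ∈ H? Yes

No, H is not a subgroup of ℤ_30


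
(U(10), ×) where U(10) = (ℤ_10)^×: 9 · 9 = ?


Operation: multiplication mod 10
9 · 9 = (a × b) mod 10 with a = 9, b = 9

9 · 9 = 1


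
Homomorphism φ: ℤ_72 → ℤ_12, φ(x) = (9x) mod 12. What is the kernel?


Kernel = preimage of identity
ker(φ) = {x ∈ ℤ_72 : 9x ≡ 0 (mod 12)}. Since 12 | 72, φ is well-defined. The kernel is the cyclic subgroup ⟨4⟩ of ℤ_72 (order 18), i.e. {0, 4, 8, 12, 16, 20, 24, 28, 32, 36, 40, 44, 48, 52, 56, 60, 64, 68}

ker(φ) = {0, 4, 8, 12, 16, 20, 24, 28, 32, 36, 40, 44, 48, 52, 56, 60, 64, 68}


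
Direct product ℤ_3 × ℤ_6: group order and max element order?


|ℤ_3 × ℤ_6| = 3 × 6 = 18
Max element order = lcm(3,6) = 6
Cyclic? No (gcd=3)

|ℤ_3×ℤ_6| = 18, max element order = 6


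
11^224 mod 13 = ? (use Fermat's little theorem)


Fermat's little theorem: if p is prime and gcd(a,p)=1, then a^(p-1) ≡ 1 (mod p)
p = 13 is prime, gcd(11,13) = 1
Reduce exponent: 224 mod 12 = 8
So 11^224 ≡ 11^8 (mod 13)
11^8 mod 13 = 9

11^224 ≡ 9 (mod 13)


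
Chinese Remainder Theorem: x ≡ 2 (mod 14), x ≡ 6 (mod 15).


m₁ = 14, m₂ = 15, gcd = 1, so CRT applies. M = m₁·m₂ = 210
Let M₁ = M/m₁ = 15, M₂ = M/m₂ = 14
Find y₁ ≡ M₁⁻¹ (mod m₁): 15⁻¹ ≡ 1 (mod 14)
Find y₂ ≡ M₂⁻¹ (mod m₂): 14⁻¹ ≡ 14 (mod 15)
x = a₁·M₁·y₁ + a₂·M₂·y₂ = 2·15·1 + 6·14·14 = 1206
Reduce mod 210: x ≡ 156
Check: 156 mod 14 = 2 ✓, 156 mod 15 = 6 ✓

x ≡ 156 (mod 210)


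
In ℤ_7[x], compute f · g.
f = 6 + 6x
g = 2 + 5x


Expand and collect like terms; reduce coefficients mod 7:
x^0: 6·2 = 12 ≡ 5 (mod 7)
x^1: 6·5 + 6·2 = 42 ≡ 0 (mod 7)
x^2: 6·5 = 30 ≡ 2 (mod 7)
Result: 5 + 2x^2

f · g = 5 + 2x^2


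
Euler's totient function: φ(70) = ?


Factor n: 70 = 2 × 5 × 7
φ(n) = n · ∏(1 - 1/p) over distinct primes p | n
φ(70) = 70 · (1 - 1/2) · (1 - 1/5) · (1 - 1/7) = 24

φ(70) = 24


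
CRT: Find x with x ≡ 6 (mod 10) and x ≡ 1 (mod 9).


m₁ = 10, m₂ = 9, gcd = 1, so CRT applies. M = m₁·m₂ = 90
Let M₁ = M/m₁ = 9, M₂ = M/m₂ = 10
Find y₁ ≡ M₁⁻¹ (mod m₁): 9⁻¹ ≡ 9 (mod 10)
Find y₂ ≡ M₂⁻¹ (mod m₂): 10⁻¹ ≡ 1 (mod 9)
x = a₁·M₁·y₁ + a₂·M₂·y₂ = 6·9·9 + 1·10·1 = 496
Reduce mod 90: x ≡ 46
Check: 46 mod 10 = 6 ✓, 46 mod 9 = 1 ✓

x ≡ 46 (mod 90)


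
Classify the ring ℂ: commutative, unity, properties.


ℂ is a field: commutative, has unity, every nonzero element is a unit (hence an integral domain)
Commutative: Yes
Integral domain: Yes
Has unity: Yes

ℂ: Commutative=Yes, Unity=Yes


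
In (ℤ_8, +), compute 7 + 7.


Operation: addition mod 8
7 + 7 = (a + b) mod 8 with a = 7, b = 7

7 + 7 = 6


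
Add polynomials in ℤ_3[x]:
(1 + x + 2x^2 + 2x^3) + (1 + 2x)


Add coefficients mod 3:
x^0: 1 + 1 = 2 (mod 3)
x^1: 1 + 2 = 0 (mod 3)
x^2: 2 + 0 = 2 (mod 3)
x^3: 2 + 0 = 2 (mod 3)
Result: 2 + 2x^2 + 2x^3

f + g = 2 + 2x^2 + 2x^3


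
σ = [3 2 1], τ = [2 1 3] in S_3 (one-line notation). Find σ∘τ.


σ∘τ: apply τ first, then σ
1 →τ 2 →σ 2
2 →τ 1 →σ 3
3 →τ 3 →σ 1

σ∘τ = [2 3 1]


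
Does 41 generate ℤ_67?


g generates ℤ_n iff gcd(g, n) = 1
gcd(41, 67) = 1
Since gcd = 1, 41 is a generator.

Yes, 41 generates ℤ_67


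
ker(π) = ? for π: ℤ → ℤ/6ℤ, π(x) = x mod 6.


Kernel = preimage of identity
ker(π) = multiples of 6 = 6ℤ

ker(π) = 6ℤ


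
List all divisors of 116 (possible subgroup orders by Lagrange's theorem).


Lagrange's theorem: |H| divides |G|
|G| = 116
Divisors of 116: 1, 2, 4, 29, 58, 116

Possible subgroup orders: {1, 2, 4, 29, 58, 116}


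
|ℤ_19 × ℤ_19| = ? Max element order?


|ℤ_19 × ℤ_19| = 19 × 19 = 361
Max element order = lcm(19,19) = 19
Cyclic? No (gcd=19)

|ℤ_19×ℤ_19| = 361, max element order = 19


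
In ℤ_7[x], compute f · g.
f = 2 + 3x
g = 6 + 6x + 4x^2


Expand and collect like terms; reduce coefficients mod 7:
x^0: 2·6 = 12 ≡ 5 (mod 7)
x^1: 2·6 + 3·6 = 30 ≡ 2 (mod 7)
x^2: 2·4 + 3·6 = 26 ≡ 5 (mod 7)
x^3: 3·4 = 12 ≡ 5 (mod 7)
Result: 5 + 2x + 5x^2 + 5x^3

f · g = 5 + 2x + 5x^2 + 5x^3


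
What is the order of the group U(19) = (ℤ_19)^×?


U(n) is the group of units mod n; |U(n)| = φ(n)
|U(19)| = φ(19) = 18

|U(19) = (ℤ_19)^×| = 18


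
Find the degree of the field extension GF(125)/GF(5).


GF(125) = GF(5^3), so the extension degree is 3

[GF(125)/GF(5)] = 3


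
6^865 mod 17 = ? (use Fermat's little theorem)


Fermat's little theorem: if p is prime and gcd(a,p)=1, then a^(p-1) ≡ 1 (mod p)
p = 17 is prime, gcd(6,17) = 1
Reduce exponent: 865 mod 16 = 1
So 6^865 ≡ 6^1 (mod 17)
6^1 mod 17 = 6

6^865 ≡ 6 (mod 17)


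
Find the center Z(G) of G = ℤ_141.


Z(G) = {g ∈ G | gx = xg for all x ∈ G}
ℤ_141 is abelian, so Z(G) = G

Z(ℤ_141) = ℤ_141


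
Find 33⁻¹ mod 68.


Use the extended Euclidean algorithm to write 1 = 33·s + 68·t; then s mod 68 is the inverse.
Euclidean algorithm:
  33 = 0·68 + 33
  68 = 2·33 + 2
  33 = 16·2 + 1
  2 = 2·1 + 0
gcd(33,68) = 1
Back-substitution gives: 33·(33) + 68·(-16) = 1
So 33⁻¹ ≡ 33 ≡ 33 (mod 68)
Check: 33 × 33 = 1089 ≡ 1 (mod 68) ✓

33⁻¹ ≡ 33 (mod 68)


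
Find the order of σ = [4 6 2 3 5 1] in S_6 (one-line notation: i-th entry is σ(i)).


Cycle decomposition: (1 4 3 2 6)
Cycle lengths: 5
Order = lcm(5) = 5

ord(σ) = 5


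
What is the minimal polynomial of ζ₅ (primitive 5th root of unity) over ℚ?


ζ₅ is a root of Φ₅(x) = x⁴ + x³ + x² + x + 1, irreducible over ℚ

Minimal polynomial: x⁴ + x³ + x² + x + 1


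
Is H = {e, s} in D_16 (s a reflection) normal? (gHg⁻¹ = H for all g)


H = {e, s} in D_16 (s a reflection)
r·s·r⁻¹ = sr⁻² ≠ s for n ≥ 3, so {e, s} is not closed under conjugation

No, not a normal subgroup


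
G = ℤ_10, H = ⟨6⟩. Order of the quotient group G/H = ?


|⟨6⟩| = n / gcd(6, 10) = 10 / 2 = 5
H is normal (ℤ_10 is abelian).
|G/H| = |G| / |H| = 10 / 5 = 2

|G/H| = 2


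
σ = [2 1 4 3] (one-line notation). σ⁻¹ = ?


To find σ⁻¹, swap domain and range:
σ(1) = 2 → σ⁻¹(2) = 1
σ(2) = 1 → σ⁻¹(1) = 2
σ(3) = 4 → σ⁻¹(4) = 3
σ(4) = 3 → σ⁻¹(3) = 4

σ⁻¹ = [2 1 4 3]


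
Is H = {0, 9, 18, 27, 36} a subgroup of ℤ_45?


Subgroup test for H = {0, 9, 18, 27, 36} in (ℤ_45, +):
(1) 0 ∈ H? Yes
(2) Closure: for all a,b ∈ H, (a+b) mod 45 ∈ H? Yes
(3) Inverses: for all a ∈ H, -a mod 45 ∈ H? Yes

Yes, H is a subgroup of ℤ_45


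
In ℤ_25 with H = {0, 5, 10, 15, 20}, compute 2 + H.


2 + H = {2 + h (mod 25) : h ∈ H}
2+0=2, 2+5=7, 2+10=12, 2+15=17, 2+20=22

2 + H = {2, 7, 12, 17, 22}


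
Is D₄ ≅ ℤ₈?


Comparing D₄ and ℤ₈:
D₄ is non-abelian, ℤ₈ is abelian

No, D₄ ≇ ℤ₈


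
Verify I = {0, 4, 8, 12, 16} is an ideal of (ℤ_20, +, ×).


Check ideal conditions for I = {0, 4, 8, 12, 16} in ℤ_20:
(1) I is an additive subgroup? Yes
(2) For r ∈ ℤ_20 and a ∈ I: r·a ∈ I? Yes

Yes, I is an ideal of ℤ_20


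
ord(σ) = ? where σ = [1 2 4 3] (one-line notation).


Cycle decomposition: (3 4)
Cycle lengths: 2
Order = lcm(2) = 2

ord(σ) = 2


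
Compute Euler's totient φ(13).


φ(n) = count of k ∈ {1,...,n} with gcd(k,n)=1
Coprimes to 13: {1, 2, 3, 4, 5, 6, 7, 8, 9, 10, 11, 12}
Count: 12

φ(13) = 12


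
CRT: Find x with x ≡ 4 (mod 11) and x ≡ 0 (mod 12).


m₁ = 11, m₂ = 12, gcd = 1, so CRT applies. M = m₁·m₂ = 132
Let M₁ = M/m₁ = 12, M₂ = M/m₂ = 11
Find y₁ ≡ M₁⁻¹ (mod m₁): 12⁻¹ ≡ 1 (mod 11)
Find y₂ ≡ M₂⁻¹ (mod m₂): 11⁻¹ ≡ 11 (mod 12)
x = a₁·M₁·y₁ + a₂·M₂·y₂ = 4·12·1 + 0·11·11 = 48
Reduce mod 132: x ≡ 48
Check: 48 mod 11 = 4 ✓, 48 mod 12 = 0 ✓

x ≡ 48 (mod 132)


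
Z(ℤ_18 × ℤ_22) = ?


Z(G) = {g ∈ G | gx = xg for all x ∈ G}
Direct product of abelian groups is abelian, so Z(G) = G

Z(ℤ_18 × ℤ_22) = ℤ_18 × ℤ_22


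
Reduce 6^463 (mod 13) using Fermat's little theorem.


Fermat's little theorem: if p is prime and gcd(a,p)=1, then a^(p-1) ≡ 1 (mod p)
p = 13 is prime, gcd(6,13) = 1
Reduce exponent: 463 mod 12 = 7
So 6^463 ≡ 6^7 (mod 13)
6^7 mod 13 = 7

6^463 ≡ 7 (mod 13)


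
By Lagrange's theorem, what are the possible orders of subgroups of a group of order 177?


Lagrange's theorem: |H| divides |G|
|G| = 177
Divisors of 177: 1, 3, 59, 177

Possible subgroup orders: {1, 3, 59, 177}


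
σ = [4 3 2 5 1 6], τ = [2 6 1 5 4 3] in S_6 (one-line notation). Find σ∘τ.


σ∘τ: apply τ first, then σ
1 →τ 2 →σ 3
2 →τ 6 →σ 6
3 →τ 1 →σ 4
4 →τ 5 →σ 1
5 →τ 4 →σ 5
6 →τ 3 →σ 2

σ∘τ = [3 6 4 1 5 2]


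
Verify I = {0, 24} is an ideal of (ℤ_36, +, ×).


Check ideal conditions for I = {0, 24} in ℤ_36:
(1) I is an additive subgroup? No
(2) For r ∈ ℤ_36 and a ∈ I: r·a ∈ I? No  [counterexample: r=2, a=24, r·a mod 36 = 12 ∉ I]

No, I is not an ideal of ℤ_36


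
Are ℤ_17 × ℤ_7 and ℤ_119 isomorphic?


Comparing ℤ_17 × ℤ_7 and ℤ_119:
gcd(17,7) = 1, so ℤ_17 × ℤ_7 ≅ ℤ_119 (CRT)

Yes, ℤ_17 × ℤ_7 ≅ ℤ_119


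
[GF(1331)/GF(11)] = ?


GF(1331) = GF(11^3), so the extension degree is 3

[GF(1331)/GF(11)] = 3


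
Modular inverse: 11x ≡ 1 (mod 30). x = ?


Use the extended Euclidean algorithm to write 1 = 11·s + 30·t; then s mod 30 is the inverse.
Euclidean algorithm:
  11 = 0·30 + 11
  30 = 2·11 + 8
  11 = 1·8 + 3
  8 = 2·3 + 2
  3 = 1·2 + 1
  2 = 2·1 + 0
gcd(11,30) = 1
Back-substitution gives: 11·(11) + 30·(-4) = 1
So 11⁻¹ ≡ 11 ≡ 11 (mod 30)
Check: 11 × 11 = 121 ≡ 1 (mod 30) ✓

11⁻¹ ≡ 11 (mod 30)


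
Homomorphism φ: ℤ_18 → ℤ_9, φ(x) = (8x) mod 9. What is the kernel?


Kernel = preimage of identity
ker(φ) = {x ∈ ℤ_18 : 8x ≡ 0 (mod 9)}. Since 9 | 18, φ is well-defined. The kernel is the cyclic subgroup ⟨9⟩ of ℤ_18 (order 2), i.e. {0, 9}

ker(φ) = {0, 9}


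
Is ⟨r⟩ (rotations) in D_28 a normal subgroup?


H = ⟨r⟩ (rotations) in D_28
The rotation subgroup ⟨r⟩ has index 2 in D_28, so it is normal

Yes, normal subgroup


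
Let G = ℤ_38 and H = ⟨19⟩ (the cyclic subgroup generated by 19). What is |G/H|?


|⟨19⟩| = n / gcd(19, 38) = 38 / 19 = 2
H is normal (ℤ_38 is abelian).
|G/H| = |G| / |H| = 38 / 2 = 19

|G/H| = 19


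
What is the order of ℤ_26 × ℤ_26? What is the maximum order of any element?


|ℤ_26 × ℤ_26| = 26 × 26 = 676
Max element order = lcm(26,26) = 26
Cyclic? No (gcd=26)

|ℤ_26×ℤ_26| = 676, max element order = 26


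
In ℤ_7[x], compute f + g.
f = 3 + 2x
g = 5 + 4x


Add coefficients mod 7:
x^0: 3 + 5 = 1 (mod 7)
x^1: 2 + 4 = 6 (mod 7)
Result: 1 + 6x

f + g = 1 + 6x


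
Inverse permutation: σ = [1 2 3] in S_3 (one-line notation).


To find σ⁻¹, swap domain and range:
σ(1) = 1 → σ⁻¹(1) = 1
σ(2) = 2 → σ⁻¹(2) = 2
σ(3) = 3 → σ⁻¹(3) = 3

σ⁻¹ = [1 2 3]


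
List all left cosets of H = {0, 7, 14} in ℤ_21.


H = {0, 7, 14}, |H| = 3
Number of cosets = |G|/|H| = 21/3 = 7
0 + H = {0, 7, 14}
1 + H = {1, 8, 15}
2 + H = {2, 9, 16}
3 + H = {3, 10, 17}
4 + H = {4, 11, 18}
5 + H = {5, 12, 19}
6 + H = {6, 13, 20}

Cosets: 0+H={0,7,14}; 1+H={1,8,15}; 2+H={2,9,16}; 3+H={3,10,17}; 4+H={4,11,18}; 5+H={5,12,19}; 6+H={6,13,20}


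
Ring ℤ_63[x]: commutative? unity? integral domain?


ℤ_63 has zero divisors (3·21 ≡ 0), and these lift to constant zero divisors in ℤ_63[x]; so not an integral domain
Commutative: Yes
Integral domain: No
Has unity: Yes

ℤ_63[x]: Commutative=Yes, Unity=Yes


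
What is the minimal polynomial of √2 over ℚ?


√2 satisfies x² - 2 = 0, irreducible over ℚ since 2 is squarefree

Minimal polynomial: x² - 2


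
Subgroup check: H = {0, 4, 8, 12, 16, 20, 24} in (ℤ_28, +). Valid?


Subgroup test for H = {0, 4, 8, 12, 16, 20, 24} in (ℤ_28, +):
(1) 0 ∈ H? Yes
(2) Closure: for all a,b ∈ H, (a+b) mod 28 ∈ H? Yes
(3) Inverses: for all a ∈ H, -a mod 28 ∈ H? Yes

Yes, H is a subgroup of ℤ_28


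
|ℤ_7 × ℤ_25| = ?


|A × B| = |A| · |B|
|ℤ_7 × ℤ_25| = 7 × 25 = 175

|ℤ_7 × ℤ_25| = 175


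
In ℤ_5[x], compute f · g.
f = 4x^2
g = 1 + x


Expand and collect like terms; reduce coefficients mod 5:
x^0: 0·1 = 0 ≡ 0 (mod 5)
x^1: 0·1 + 0·1 = 0 ≡ 0 (mod 5)
x^2: 0·1 + 4·1 = 4 ≡ 4 (mod 5)
x^3: 4·1 = 4 ≡ 4 (mod 5)
Result: 4x^2 + 4x^3

f · g = 4x^2 + 4x^3


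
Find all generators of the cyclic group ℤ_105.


g generates ℤ_n iff gcd(g,n) = 1
Prime factors of 105: 3, 5, 7
Generators are g ∈ {1,...,104} not divisible by any of these primes.
Generators: {1, 2, 4, 8, 11, 13, 16, 17, 19, 22, 23, 26, 29, 31, 32, 34, 37, 38, 41, 43, 44, 46, 47, 52, 53, 58, 59, 61, 62, 64, 67, 68, 71, 73, 74, 76, 79, 82, 83, 86, 88, 89, 92, 94, 97, 101, 103, 104}
Number of generators = φ(105) = 48

Generators of ℤ_105 = {1, 2, 4, 8, 11, 13, 16, 17, 19, 22, 23, 26, 29, 31, 32, 34, 37, 38, 41, 43, 44, 46, 47, 52, 53, 58, 59, 61, 62, 64, 67, 68, 71, 73, 74, 76, 79, 82, 83, 86, 88, 89, 92, 94, 97, 101, 103, 104}


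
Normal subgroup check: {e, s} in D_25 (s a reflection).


H = {e, s} in D_25 (s a reflection)
r·s·r⁻¹ = sr⁻² ≠ s for n ≥ 3, so {e, s} is not closed under conjugation

No, not a normal subgroup


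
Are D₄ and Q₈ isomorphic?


Comparing D₄ and Q₈:
D₄ has 5 elements of order 2; Q₈ has only 1

No, D₄ ≇ Q₈


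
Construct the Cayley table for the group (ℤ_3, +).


Elements: {0, 1, 2}
Operation: addition mod 3
Entry (a, b) = (a + b) mod 3

Cayley table:
  | 0 | 1 | 2
0 | 0 | 1 | 2
1 | 1 | 2 | 0
2 | 2 | 0 | 1


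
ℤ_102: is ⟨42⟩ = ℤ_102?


g generates ℤ_n iff gcd(g, n) = 1
gcd(42, 102) = 6
Since gcd = 6 ≠ 1, ⟨42⟩ has order 17 < 102, so 42 is not a generator.

No, 42 does not generate ℤ_102


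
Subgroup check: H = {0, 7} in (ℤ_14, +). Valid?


Subgroup test for H = {0, 7} in (ℤ_14, +):
(1) 0 ∈ H? Yes
(2) Closure: for all a,b ∈ H, (a+b) mod 14 ∈ H? Yes
(3) Inverses: for all a ∈ H, -a mod 14 ∈ H? Yes

Yes, H is a subgroup of ℤ_14


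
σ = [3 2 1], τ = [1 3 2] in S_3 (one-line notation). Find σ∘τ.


σ∘τ: apply τ first, then σ
1 →τ 1 →σ 3
2 →τ 3 →σ 1
3 →τ 2 →σ 2

σ∘τ = [3 1 2]


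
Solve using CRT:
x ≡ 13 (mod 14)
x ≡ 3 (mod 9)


m₁ = 14, m₂ = 9, gcd = 1, so CRT applies. M = m₁·m₂ = 126
Let M₁ = M/m₁ = 9, M₂ = M/m₂ = 14
Find y₁ ≡ M₁⁻¹ (mod m₁): 9⁻¹ ≡ 11 (mod 14)
Find y₂ ≡ M₂⁻¹ (mod m₂): 14⁻¹ ≡ 2 (mod 9)
x = a₁·M₁·y₁ + a₂·M₂·y₂ = 13·9·11 + 3·14·2 = 1371
Reduce mod 126: x ≡ 111
Check: 111 mod 14 = 13 ✓, 111 mod 9 = 3 ✓

x ≡ 111 (mod 126)


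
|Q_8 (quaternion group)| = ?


Q_8 = {±1, ±i, ±j, ±k}
|Q_8| = 8

|Q_8 (quaternion group)| = 8


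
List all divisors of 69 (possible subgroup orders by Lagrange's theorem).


Lagrange's theorem: |H| divides |G|
|G| = 69
Divisors of 69: 1, 3, 23, 69

Possible subgroup orders: {1, 3, 23, 69}


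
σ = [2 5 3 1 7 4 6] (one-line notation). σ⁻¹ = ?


To find σ⁻¹, swap domain and range:
σ(1) = 2 → σ⁻¹(2) = 1
σ(2) = 5 → σ⁻¹(5) = 2
σ(3) = 3 → σ⁻¹(3) = 3
σ(4) = 1 → σ⁻¹(1) = 4
σ(5) = 7 → σ⁻¹(7) = 5
σ(6) = 4 → σ⁻¹(4) = 6
σ(7) = 6 → σ⁻¹(6) = 7

σ⁻¹ = [4 1 3 6 2 7 5]


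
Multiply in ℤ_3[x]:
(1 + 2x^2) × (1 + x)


Expand and collect like terms; reduce coefficients mod 3:
x^0: 1·1 = 1 ≡ 1 (mod 3)
x^1: 1·1 + 0·1 = 1 ≡ 1 (mod 3)
x^2: 0·1 + 2·1 = 2 ≡ 2 (mod 3)
x^3: 2·1 = 2 ≡ 2 (mod 3)
Result: 1 + x + 2x^2 + 2x^3

f · g = 1 + x + 2x^2 + 2x^3


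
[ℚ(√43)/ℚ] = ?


√43 has minimal polynomial x² - 43 (irreducible over ℚ since 43 is squarefree)

[ℚ(√43)/ℚ] = 2


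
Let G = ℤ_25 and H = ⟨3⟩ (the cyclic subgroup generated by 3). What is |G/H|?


|⟨3⟩| = n / gcd(3, 25) = 25 / 1 = 25
H is normal (ℤ_25 is abelian).
|G/H| = |G| / |H| = 25 / 25 = 1

|G/H| = 1


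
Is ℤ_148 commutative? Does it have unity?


ℤ_148 is a commutative ring with unity 1; 148 = 2×74 is composite, so 2·74 ≡ 0 gives zero divisors (not an integral domain)
Commutative: Yes
Integral domain: No
Has unity: Yes

ℤ_148: Commutative=Yes, Unity=Yes


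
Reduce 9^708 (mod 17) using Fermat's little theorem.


Fermat's little theorem: if p is prime and gcd(a,p)=1, then a^(p-1) ≡ 1 (mod p)
p = 17 is prime, gcd(9,17) = 1
Reduce exponent: 708 mod 16 = 4
So 9^708 ≡ 9^4 (mod 17)
9^4 mod 17 = 16

9^708 ≡ 16 (mod 17)


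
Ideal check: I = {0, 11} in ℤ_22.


Check ideal conditions for I = {0, 11} in ℤ_22:
(1) I is an additive subgroup? Yes
(2) For r ∈ ℤ_22 and a ∈ I: r·a ∈ I? Yes

Yes, I is an ideal of ℤ_22
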